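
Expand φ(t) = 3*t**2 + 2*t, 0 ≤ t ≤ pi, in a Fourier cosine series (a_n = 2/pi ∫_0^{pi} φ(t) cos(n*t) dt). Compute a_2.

a_2 = 2/pi ∫_0^{pi} (3*t**2 + 2*t) cos(2*t) dt.
Integrating by parts twice (tabular method), an antiderivative of (3*t**2 + 2*t) cos(2*t) is 3*t**2*sin(2*t)/2 + t*sin(2*t) + 3*t*cos(2*t)/2 - 3*sin(2*t)/4 + cos(2*t)/2; evaluating from 0 to pi: ∫_{0}^{pi} (3*t**2 + 2*t) cos(2*t) dt = (1/2 + 3*pi/2) - (1/2) = 3*pi/2.
Hence a_2 = (2/pi)·(3*pi/2) = 3.

3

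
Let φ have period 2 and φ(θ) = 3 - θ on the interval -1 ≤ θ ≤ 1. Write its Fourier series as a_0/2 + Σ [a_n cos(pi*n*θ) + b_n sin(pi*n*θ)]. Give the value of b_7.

b_7 = ∫_{-1}^{1} φ(θ) sin(7*pi*θ) dθ.
Integrating by parts (boundary term plus one more integral), an antiderivative of (3 - θ) sin(7*pi*θ) is θ*cos(7*pi*θ)/(7*pi) - sin(7*pi*θ)/(49*pi**2) - 3*cos(7*pi*θ)/(7*pi); evaluating from -1 to 1: ∫_{-1}^{1} (3 - θ) sin(7*pi*θ) dθ = (2/(7*pi)) - (4/(7*pi)) = -2/(7*pi).
Hence b_7 = -2/(7*pi).

-2/(7*pi)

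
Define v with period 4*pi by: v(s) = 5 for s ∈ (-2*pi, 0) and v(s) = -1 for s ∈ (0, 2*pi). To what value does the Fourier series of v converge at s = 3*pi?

s = 3*pi differs from s = -pi by 1 full period(s), and the series is 4*pi-periodic.
v is continuous at s = -pi with value 5, so the series converges to 5 there.

5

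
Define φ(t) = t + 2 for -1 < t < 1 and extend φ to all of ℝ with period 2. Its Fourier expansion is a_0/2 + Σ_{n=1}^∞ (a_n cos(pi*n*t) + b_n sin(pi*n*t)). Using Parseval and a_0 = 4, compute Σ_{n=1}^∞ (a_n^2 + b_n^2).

2/3

Parseval: a_0^2/2 + Σ_{n≥1} (a_n^2+b_n^2) = ∫_{-1}^{1} φ(t)^2 dt = 26/3.
Subtract a_0^2/2 = 8: Σ (a_n^2+b_n^2) = 2/3.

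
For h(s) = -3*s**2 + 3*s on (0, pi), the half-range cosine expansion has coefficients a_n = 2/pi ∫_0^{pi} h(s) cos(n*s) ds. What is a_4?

a_4 = 2/pi ∫_0^{pi} (-3*s**2 + 3*s) cos(4*s) ds.
Integrating by parts twice (tabular method), an antiderivative of (-3*s**2 + 3*s) cos(4*s) is -3*s**2*sin(4*s)/4 + 3*s*sin(4*s)/4 - 3*s*cos(4*s)/8 + 3*sin(4*s)/32 + 3*cos(4*s)/16; evaluating from 0 to pi: ∫_{0}^{pi} (-3*s**2 + 3*s) cos(4*s) ds = (3/16 - 3*pi/8) - (3/16) = -3*pi/8.
Hence a_4 = (2/pi)·(-3*pi/8) = -3/4.

-3/4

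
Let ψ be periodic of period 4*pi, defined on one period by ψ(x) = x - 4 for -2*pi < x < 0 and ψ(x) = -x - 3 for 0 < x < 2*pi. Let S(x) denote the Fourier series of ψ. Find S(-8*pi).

-7/2

x = -8*pi differs from x = 0 by -2 full period(s), and the series is 4*pi-periodic.
At x = 0 the one-sided limits are ψ(0^-) = -4 and ψ(0^+) = -3.
By Dirichlet's theorem the series converges to their average, [(-4) + (-3)]/2 = -7/2.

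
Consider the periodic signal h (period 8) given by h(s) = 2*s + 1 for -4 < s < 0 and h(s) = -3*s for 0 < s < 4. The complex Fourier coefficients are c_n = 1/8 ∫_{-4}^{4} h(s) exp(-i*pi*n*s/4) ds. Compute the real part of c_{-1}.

20/pi**2

Since h is real-valued, Re(c_{-1}) = 1/8 ∫_{-4}^{4} h(s) cos(-pi*s/4) ds = a_{1}/2.
Split the integral at the breakpoints.
Integrating by parts (boundary term plus one more integral), an antiderivative of (2*s + 1) cos(-pi*s/4) is 8*s*sin(pi*s/4)/pi + 4*sin(pi*s/4)/pi + 32*cos(pi*s/4)/pi**2; evaluating from -4 to 0: ∫_{-4}^{0} (2*s + 1) cos(-pi*s/4) ds = (32/pi**2) - (-32/pi**2) = 64/pi**2.
Integrating by parts (boundary term plus one more integral), an antiderivative of (-3*s) cos(-pi*s/4) is -12*s*sin(pi*s/4)/pi - 48*cos(pi*s/4)/pi**2; evaluating from 0 to 4: ∫_{0}^{4} (-3*s) cos(-pi*s/4) ds = (48/pi**2) - (-48/pi**2) = 96/pi**2.
So ∫_{-4}^{4} h(s) cos(-pi*s/4) ds = 160/pi**2.
Hence Re(c_{-1}) = (1/8)·(160/pi**2) = 20/pi**2.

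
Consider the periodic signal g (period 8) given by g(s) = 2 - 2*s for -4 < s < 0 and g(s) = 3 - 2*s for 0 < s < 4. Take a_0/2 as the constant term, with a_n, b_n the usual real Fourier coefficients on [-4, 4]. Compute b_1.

-14/pi

b_1 = 1/4 ∫_{-4}^{4} g(s) sin(pi*s/4) ds.
Split the integral at the breakpoints.
Integrating by parts (boundary term plus one more integral), an antiderivative of (2 - 2*s) sin(pi*s/4) is 8*s*cos(pi*s/4)/pi - 32*sin(pi*s/4)/pi**2 - 8*cos(pi*s/4)/pi; evaluating from -4 to 0: ∫_{-4}^{0} (2 - 2*s) sin(pi*s/4) ds = (-8/pi) - (40/pi) = -48/pi.
Integrating by parts (boundary term plus one more integral), an antiderivative of (3 - 2*s) sin(pi*s/4) is 8*s*cos(pi*s/4)/pi - 32*sin(pi*s/4)/pi**2 - 12*cos(pi*s/4)/pi; evaluating from 0 to 4: ∫_{0}^{4} (3 - 2*s) sin(pi*s/4) ds = (-20/pi) - (-12/pi) = -8/pi.
Summing the pieces and multiplying by (1/4) gives b_1 = -14/pi.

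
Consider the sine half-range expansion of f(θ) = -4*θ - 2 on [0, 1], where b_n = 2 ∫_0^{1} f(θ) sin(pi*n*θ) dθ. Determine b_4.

b_4 = 2 ∫_0^{1} (-4*θ - 2) sin(4*pi*θ) dθ.
Integrating by parts (boundary term plus one more integral), an antiderivative of (-4*θ - 2) sin(4*pi*θ) is θ*cos(4*pi*θ)/pi - sin(4*pi*θ)/(4*pi**2) + cos(4*pi*θ)/(2*pi); evaluating from 0 to 1: ∫_{0}^{1} (-4*θ - 2) sin(4*pi*θ) dθ = (3/(2*pi)) - (1/(2*pi)) = 1/pi.
Hence b_4 = 2·(1/pi) = 2/pi.

2/pi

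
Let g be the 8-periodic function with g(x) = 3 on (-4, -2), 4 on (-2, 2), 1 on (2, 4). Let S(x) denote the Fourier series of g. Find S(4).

2

At x = 4 the one-sided limits are g(4^-) = 1 and g(4^+) = 3.
By Dirichlet's theorem the series converges to their average, [(1) + (3)]/2 = 2.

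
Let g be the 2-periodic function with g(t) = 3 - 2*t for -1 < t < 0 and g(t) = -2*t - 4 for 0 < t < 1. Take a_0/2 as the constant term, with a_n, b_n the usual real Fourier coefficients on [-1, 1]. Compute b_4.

1/pi

b_4 = ∫_{-1}^{1} g(t) sin(4*pi*t) dt.
Split the integral at the breakpoints.
Integrating by parts (boundary term plus one more integral), an antiderivative of (3 - 2*t) sin(4*pi*t) is t*cos(4*pi*t)/(2*pi) - sin(4*pi*t)/(8*pi**2) - 3*cos(4*pi*t)/(4*pi); evaluating from -1 to 0: ∫_{-1}^{0} (3 - 2*t) sin(4*pi*t) dt = (-3/(4*pi)) - (-5/(4*pi)) = 1/(2*pi).
Integrating by parts (boundary term plus one more integral), an antiderivative of (-2*t - 4) sin(4*pi*t) is t*cos(4*pi*t)/(2*pi) - sin(4*pi*t)/(8*pi**2) + cos(4*pi*t)/pi; evaluating from 0 to 1: ∫_{0}^{1} (-2*t - 4) sin(4*pi*t) dt = (3/(2*pi)) - (1/pi) = 1/(2*pi).
Summing the pieces gives b_4 = 1/pi.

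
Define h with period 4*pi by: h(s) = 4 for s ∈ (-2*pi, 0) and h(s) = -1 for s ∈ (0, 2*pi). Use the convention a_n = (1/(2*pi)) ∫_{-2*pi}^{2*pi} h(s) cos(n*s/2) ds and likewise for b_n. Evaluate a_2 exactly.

a_2 = (1/(2*pi)) ∫_{-2*pi}^{2*pi} h(s) cos(s) ds.
Split the integral at the breakpoints.
Directly, an antiderivative of (4) cos(s) is 4*sin(s); evaluating from -2*pi to 0: ∫_{-2*pi}^{0} (4) cos(s) ds = (0) - (0) = 0.
Directly, an antiderivative of (-1) cos(s) is -sin(s); evaluating from 0 to 2*pi: ∫_{0}^{2*pi} (-1) cos(s) ds = (0) - (0) = 0.
Summing the pieces and multiplying by (1/(2*pi)) gives a_2 = 0.

0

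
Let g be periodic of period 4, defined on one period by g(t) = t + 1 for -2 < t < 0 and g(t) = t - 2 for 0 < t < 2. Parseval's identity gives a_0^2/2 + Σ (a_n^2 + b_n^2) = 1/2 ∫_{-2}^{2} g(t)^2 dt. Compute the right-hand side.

5/3

1/2 ∫_{-2}^{2} g(t)^2 dt = 1/2 · (10/3) = 5/3.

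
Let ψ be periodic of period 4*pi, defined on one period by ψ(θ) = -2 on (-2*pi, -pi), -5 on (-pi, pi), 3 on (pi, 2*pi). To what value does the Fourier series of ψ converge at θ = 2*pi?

At θ = 2*pi the one-sided limits are ψ(2*pi^-) = 3 and ψ(2*pi^+) = -2.
By Dirichlet's theorem the series converges to their average, [(3) + (-2)]/2 = 1/2.

1/2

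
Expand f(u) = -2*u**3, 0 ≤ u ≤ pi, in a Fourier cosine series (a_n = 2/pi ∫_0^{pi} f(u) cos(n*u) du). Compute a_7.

a_7 = 2/pi ∫_0^{pi} (-2*u**3) cos(7*u) du.
Integrating by parts three times (tabular method), an antiderivative of (-2*u**3) cos(7*u) is -2*u**3*sin(7*u)/7 - 6*u**2*cos(7*u)/49 + 12*u*sin(7*u)/343 + 12*cos(7*u)/2401; evaluating from 0 to pi: ∫_{0}^{pi} (-2*u**3) cos(7*u) du = (-12/2401 + 6*pi**2/49) - (12/2401) = -24/2401 + 6*pi**2/49.
Hence a_7 = (2/pi)·(-24/2401 + 6*pi**2/49) = 12*(-4 + 49*pi**2)/(2401*pi).

12*(-4 + 49*pi**2)/(2401*pi)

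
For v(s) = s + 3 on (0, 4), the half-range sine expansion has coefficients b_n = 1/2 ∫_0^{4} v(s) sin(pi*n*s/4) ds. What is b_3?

20/(3*pi)

b_3 = 1/2 ∫_0^{4} (s + 3) sin(3*pi*s/4) ds.
Integrating by parts (boundary term plus one more integral), an antiderivative of (s + 3) sin(3*pi*s/4) is -4*s*cos(3*pi*s/4)/(3*pi) + 16*sin(3*pi*s/4)/(9*pi**2) - 4*cos(3*pi*s/4)/pi; evaluating from 0 to 4: ∫_{0}^{4} (s + 3) sin(3*pi*s/4) ds = (28/(3*pi)) - (-4/pi) = 40/(3*pi).
Hence b_3 = (1/2)·(40/(3*pi)) = 20/(3*pi).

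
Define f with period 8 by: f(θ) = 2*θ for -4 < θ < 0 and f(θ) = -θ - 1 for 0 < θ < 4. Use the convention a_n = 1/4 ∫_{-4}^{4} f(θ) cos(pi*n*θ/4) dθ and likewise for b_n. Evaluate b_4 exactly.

-1/pi

b_4 = 1/4 ∫_{-4}^{4} f(θ) sin(pi*θ) dθ.
Split the integral at the breakpoints.
Integrating by parts (boundary term plus one more integral), an antiderivative of (2*θ) sin(pi*θ) is -2*θ*cos(pi*θ)/pi + 2*sin(pi*θ)/pi**2; evaluating from -4 to 0: ∫_{-4}^{0} (2*θ) sin(pi*θ) dθ = (0) - (8/pi) = -8/pi.
Integrating by parts (boundary term plus one more integral), an antiderivative of (-θ - 1) sin(pi*θ) is θ*cos(pi*θ)/pi - sin(pi*θ)/pi**2 + cos(pi*θ)/pi; evaluating from 0 to 4: ∫_{0}^{4} (-θ - 1) sin(pi*θ) dθ = (5/pi) - (1/pi) = 4/pi.
Summing the pieces and multiplying by (1/4) gives b_4 = -1/pi.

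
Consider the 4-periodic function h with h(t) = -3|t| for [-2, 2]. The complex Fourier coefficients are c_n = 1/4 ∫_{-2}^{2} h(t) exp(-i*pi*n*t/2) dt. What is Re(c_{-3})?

4/(3*pi**2)

Since h is real-valued, Re(c_{-3}) = 1/4 ∫_{-2}^{2} h(t) cos(-3*pi*t/2) dt = a_{3}/2.
h is even and cos(-3*pi*t/2) is even, so the integrand is even: ∫_{-2}^{2} h(t) cos(-3*pi*t/2) dt = 2∫_0^{2} h(t) cos(-3*pi*t/2) dt.
Integrating by parts (boundary term plus one more integral), an antiderivative of (-3*t) cos(-3*pi*t/2) is -2*t*sin(3*pi*t/2)/pi - 4*cos(3*pi*t/2)/(3*pi**2); evaluating from 0 to 2: ∫_{0}^{2} (-3*t) cos(-3*pi*t/2) dt = (4/(3*pi**2)) - (-4/(3*pi**2)) = 8/(3*pi**2).
So ∫_{-2}^{2} h(t) cos(-3*pi*t/2) dt = 16/(3*pi**2).
Hence Re(c_{-3}) = (1/4)·(16/(3*pi**2)) = 4/(3*pi**2).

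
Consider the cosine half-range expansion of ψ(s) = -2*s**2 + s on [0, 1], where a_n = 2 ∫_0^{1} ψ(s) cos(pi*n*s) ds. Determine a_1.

4/pi**2

a_1 = 2 ∫_0^{1} (-2*s**2 + s) cos(pi*s) ds.
Integrating by parts twice (tabular method), an antiderivative of (-2*s**2 + s) cos(pi*s) is -2*s**2*sin(pi*s)/pi + s*sin(pi*s)/pi - 4*s*cos(pi*s)/pi**2 + 4*sin(pi*s)/pi**3 + cos(pi*s)/pi**2; evaluating from 0 to 1: ∫_{0}^{1} (-2*s**2 + s) cos(pi*s) ds = (3/pi**2) - (pi**(-2)) = 2/pi**2.
Hence a_1 = 2·(2/pi**2) = 4/pi**2.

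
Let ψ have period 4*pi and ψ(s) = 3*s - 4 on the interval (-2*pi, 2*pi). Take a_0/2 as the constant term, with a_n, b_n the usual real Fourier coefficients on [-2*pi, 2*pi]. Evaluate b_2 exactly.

-6

b_2 = (1/(2*pi)) ∫_{-2*pi}^{2*pi} ψ(s) sin(s) ds.
Integrating by parts (boundary term plus one more integral), an antiderivative of (3*s - 4) sin(s) is -3*s*cos(s) + 3*sin(s) + 4*cos(s); evaluating from -2*pi to 2*pi: ∫_{-2*pi}^{2*pi} (3*s - 4) sin(s) ds = (4 - 6*pi) - (4 + 6*pi) = -12*pi.
Hence b_2 = (1/(2*pi))·(-12*pi) = -6.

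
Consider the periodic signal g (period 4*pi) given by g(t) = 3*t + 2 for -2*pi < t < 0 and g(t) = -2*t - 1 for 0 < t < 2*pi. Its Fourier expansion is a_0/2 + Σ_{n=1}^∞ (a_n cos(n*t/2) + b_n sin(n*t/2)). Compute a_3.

20/(9*pi)

a_3 = (1/(2*pi)) ∫_{-2*pi}^{2*pi} g(t) cos(3*t/2) dt.
Split the integral at the breakpoints.
Integrating by parts (boundary term plus one more integral), an antiderivative of (3*t + 2) cos(3*t/2) is 2*t*sin(3*t/2) + 4*sin(3*t/2)/3 + 4*cos(3*t/2)/3; evaluating from -2*pi to 0: ∫_{-2*pi}^{0} (3*t + 2) cos(3*t/2) dt = (4/3) - (-4/3) = 8/3.
Integrating by parts (boundary term plus one more integral), an antiderivative of (-2*t - 1) cos(3*t/2) is -4*t*sin(3*t/2)/3 - 2*sin(3*t/2)/3 - 8*cos(3*t/2)/9; evaluating from 0 to 2*pi: ∫_{0}^{2*pi} (-2*t - 1) cos(3*t/2) dt = (8/9) - (-8/9) = 16/9.
Summing the pieces and multiplying by (1/(2*pi)) gives a_3 = 20/(9*pi).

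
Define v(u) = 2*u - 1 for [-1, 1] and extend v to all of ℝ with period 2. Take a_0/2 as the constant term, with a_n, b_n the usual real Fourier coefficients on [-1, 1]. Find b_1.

4/pi

b_1 = ∫_{-1}^{1} v(u) sin(pi*u) du.
Integrating by parts (boundary term plus one more integral), an antiderivative of (2*u - 1) sin(pi*u) is -2*u*cos(pi*u)/pi + 2*sin(pi*u)/pi**2 + cos(pi*u)/pi; evaluating from -1 to 1: ∫_{-1}^{1} (2*u - 1) sin(pi*u) du = (1/pi) - (-3/pi) = 4/pi.
Hence b_1 = 4/pi.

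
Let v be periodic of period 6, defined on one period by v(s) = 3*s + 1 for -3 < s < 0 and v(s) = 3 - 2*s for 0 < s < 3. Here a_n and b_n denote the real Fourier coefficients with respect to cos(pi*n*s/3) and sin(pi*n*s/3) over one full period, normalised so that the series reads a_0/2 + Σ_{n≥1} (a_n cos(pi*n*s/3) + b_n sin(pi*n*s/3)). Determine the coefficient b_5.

7/(5*pi)

b_5 = 1/3 ∫_{-3}^{3} v(s) sin(5*pi*s/3) ds.
Split the integral at the breakpoints.
Integrating by parts (boundary term plus one more integral), an antiderivative of (3*s + 1) sin(5*pi*s/3) is -9*s*cos(5*pi*s/3)/(5*pi) + 27*sin(5*pi*s/3)/(25*pi**2) - 3*cos(5*pi*s/3)/(5*pi); evaluating from -3 to 0: ∫_{-3}^{0} (3*s + 1) sin(5*pi*s/3) ds = (-3/(5*pi)) - (-24/(5*pi)) = 21/(5*pi).
Integrating by parts (boundary term plus one more integral), an antiderivative of (3 - 2*s) sin(5*pi*s/3) is 6*s*cos(5*pi*s/3)/(5*pi) - 18*sin(5*pi*s/3)/(25*pi**2) - 9*cos(5*pi*s/3)/(5*pi); evaluating from 0 to 3: ∫_{0}^{3} (3 - 2*s) sin(5*pi*s/3) ds = (-9/(5*pi)) - (-9/(5*pi)) = 0.
Summing the pieces and multiplying by (1/3) gives b_5 = 7/(5*pi).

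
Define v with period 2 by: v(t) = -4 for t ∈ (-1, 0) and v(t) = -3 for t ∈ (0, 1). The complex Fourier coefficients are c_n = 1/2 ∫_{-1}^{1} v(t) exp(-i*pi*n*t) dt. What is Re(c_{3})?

0

Since v is real-valued, Re(c_{3}) = 1/2 ∫_{-1}^{1} v(t) cos(3*pi*t) dt = a_{3}/2.
Split the integral at the breakpoints.
Directly, an antiderivative of (-4) cos(3*pi*t) is -4*sin(3*pi*t)/(3*pi); evaluating from -1 to 0: ∫_{-1}^{0} (-4) cos(3*pi*t) dt = (0) - (0) = 0.
Directly, an antiderivative of (-3) cos(3*pi*t) is -sin(3*pi*t)/pi; evaluating from 0 to 1: ∫_{0}^{1} (-3) cos(3*pi*t) dt = (0) - (0) = 0.
So ∫_{-1}^{1} v(t) cos(3*pi*t) dt = 0.
Hence Re(c_{3}) = (1/2)·(0) = 0.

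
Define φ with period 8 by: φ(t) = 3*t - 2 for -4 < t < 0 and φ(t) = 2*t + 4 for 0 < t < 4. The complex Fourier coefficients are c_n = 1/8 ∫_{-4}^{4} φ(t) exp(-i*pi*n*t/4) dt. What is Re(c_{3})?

4/(9*pi**2)

Since φ is real-valued, Re(c_{3}) = 1/8 ∫_{-4}^{4} φ(t) cos(3*pi*t/4) dt = a_{3}/2.
Split the integral at the breakpoints.
Integrating by parts (boundary term plus one more integral), an antiderivative of (3*t - 2) cos(3*pi*t/4) is 4*t*sin(3*pi*t/4)/pi - 8*sin(3*pi*t/4)/(3*pi) + 16*cos(3*pi*t/4)/(3*pi**2); evaluating from -4 to 0: ∫_{-4}^{0} (3*t - 2) cos(3*pi*t/4) dt = (16/(3*pi**2)) - (-16/(3*pi**2)) = 32/(3*pi**2).
Integrating by parts (boundary term plus one more integral), an antiderivative of (2*t + 4) cos(3*pi*t/4) is 8*t*sin(3*pi*t/4)/(3*pi) + 16*sin(3*pi*t/4)/(3*pi) + 32*cos(3*pi*t/4)/(9*pi**2); evaluating from 0 to 4: ∫_{0}^{4} (2*t + 4) cos(3*pi*t/4) dt = (-32/(9*pi**2)) - (32/(9*pi**2)) = -64/(9*pi**2).
So ∫_{-4}^{4} φ(t) cos(3*pi*t/4) dt = 32/(9*pi**2).
Hence Re(c_{3}) = (1/8)·(32/(9*pi**2)) = 4/(9*pi**2).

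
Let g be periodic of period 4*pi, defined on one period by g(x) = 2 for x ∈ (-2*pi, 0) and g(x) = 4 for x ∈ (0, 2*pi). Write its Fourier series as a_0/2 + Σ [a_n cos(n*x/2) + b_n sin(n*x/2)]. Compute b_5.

b_5 = (1/(2*pi)) ∫_{-2*pi}^{2*pi} g(x) sin(5*x/2) dx.
Split the integral at the breakpoints.
Directly, an antiderivative of (2) sin(5*x/2) is -4*cos(5*x/2)/5; evaluating from -2*pi to 0: ∫_{-2*pi}^{0} (2) sin(5*x/2) dx = (-4/5) - (4/5) = -8/5.
Directly, an antiderivative of (4) sin(5*x/2) is -8*cos(5*x/2)/5; evaluating from 0 to 2*pi: ∫_{0}^{2*pi} (4) sin(5*x/2) dx = (8/5) - (-8/5) = 16/5.
Summing the pieces and multiplying by (1/(2*pi)) gives b_5 = 4/(5*pi).

4/(5*pi)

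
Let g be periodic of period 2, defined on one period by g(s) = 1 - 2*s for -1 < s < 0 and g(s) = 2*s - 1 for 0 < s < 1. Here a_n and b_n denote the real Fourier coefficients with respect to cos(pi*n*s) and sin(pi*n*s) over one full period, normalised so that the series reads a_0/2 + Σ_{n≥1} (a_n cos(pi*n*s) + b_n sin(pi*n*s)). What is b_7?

b_7 = ∫_{-1}^{1} g(s) sin(7*pi*s) ds.
Split the integral at the breakpoints.
Integrating by parts (boundary term plus one more integral), an antiderivative of (1 - 2*s) sin(7*pi*s) is 2*s*cos(7*pi*s)/(7*pi) - 2*sin(7*pi*s)/(49*pi**2) - cos(7*pi*s)/(7*pi); evaluating from -1 to 0: ∫_{-1}^{0} (1 - 2*s) sin(7*pi*s) ds = (-1/(7*pi)) - (3/(7*pi)) = -4/(7*pi).
Integrating by parts (boundary term plus one more integral), an antiderivative of (2*s - 1) sin(7*pi*s) is -2*s*cos(7*pi*s)/(7*pi) + 2*sin(7*pi*s)/(49*pi**2) + cos(7*pi*s)/(7*pi); evaluating from 0 to 1: ∫_{0}^{1} (2*s - 1) sin(7*pi*s) ds = (1/(7*pi)) - (1/(7*pi)) = 0.
Summing the pieces gives b_7 = -4/(7*pi).

-4/(7*pi)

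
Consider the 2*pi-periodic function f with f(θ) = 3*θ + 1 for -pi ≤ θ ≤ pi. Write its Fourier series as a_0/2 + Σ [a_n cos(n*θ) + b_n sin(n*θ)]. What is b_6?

b_6 = 1/pi ∫_{-pi}^{pi} f(θ) sin(6*θ) dθ.
Integrating by parts (boundary term plus one more integral), an antiderivative of (3*θ + 1) sin(6*θ) is -θ*cos(6*θ)/2 + sin(6*θ)/12 - cos(6*θ)/6; evaluating from -pi to pi: ∫_{-pi}^{pi} (3*θ + 1) sin(6*θ) dθ = (-pi/2 - 1/6) - (-1/6 + pi/2) = -pi.
Hence b_6 = (1/pi)·(-pi) = -1.

-1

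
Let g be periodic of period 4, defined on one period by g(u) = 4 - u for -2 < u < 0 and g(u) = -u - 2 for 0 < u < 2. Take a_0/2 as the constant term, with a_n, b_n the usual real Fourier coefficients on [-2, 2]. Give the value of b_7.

b_7 = 1/2 ∫_{-2}^{2} g(u) sin(7*pi*u/2) du.
Split the integral at the breakpoints.
Integrating by parts (boundary term plus one more integral), an antiderivative of (4 - u) sin(7*pi*u/2) is 2*u*cos(7*pi*u/2)/(7*pi) - 4*sin(7*pi*u/2)/(49*pi**2) - 8*cos(7*pi*u/2)/(7*pi); evaluating from -2 to 0: ∫_{-2}^{0} (4 - u) sin(7*pi*u/2) du = (-8/(7*pi)) - (12/(7*pi)) = -20/(7*pi).
Integrating by parts (boundary term plus one more integral), an antiderivative of (-u - 2) sin(7*pi*u/2) is 2*u*cos(7*pi*u/2)/(7*pi) - 4*sin(7*pi*u/2)/(49*pi**2) + 4*cos(7*pi*u/2)/(7*pi); evaluating from 0 to 2: ∫_{0}^{2} (-u - 2) sin(7*pi*u/2) du = (-8/(7*pi)) - (4/(7*pi)) = -12/(7*pi).
Summing the pieces and multiplying by (1/2) gives b_7 = -16/(7*pi).

-16/(7*pi)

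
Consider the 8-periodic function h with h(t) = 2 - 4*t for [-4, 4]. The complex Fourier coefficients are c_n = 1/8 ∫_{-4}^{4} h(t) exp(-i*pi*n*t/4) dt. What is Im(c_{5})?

Since h is real-valued, Im(c_{5}) = -1/8 ∫_{-4}^{4} h(t) sin(5*pi*t/4) dt = -b_{5}/2.
Integrating by parts (boundary term plus one more integral), an antiderivative of (2 - 4*t) sin(5*pi*t/4) is 16*t*cos(5*pi*t/4)/(5*pi) - 64*sin(5*pi*t/4)/(25*pi**2) - 8*cos(5*pi*t/4)/(5*pi); evaluating from -4 to 4: ∫_{-4}^{4} (2 - 4*t) sin(5*pi*t/4) dt = (-56/(5*pi)) - (72/(5*pi)) = -128/(5*pi).
Hence Im(c_{5}) = (-1/8)·(-128/(5*pi)) = 16/(5*pi).

16/(5*pi)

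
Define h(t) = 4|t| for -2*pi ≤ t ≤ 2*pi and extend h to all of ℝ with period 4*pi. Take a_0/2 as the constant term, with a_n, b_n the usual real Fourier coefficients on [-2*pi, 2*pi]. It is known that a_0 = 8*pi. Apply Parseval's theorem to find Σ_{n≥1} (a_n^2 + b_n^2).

Parseval: a_0^2/2 + Σ_{n≥1} (a_n^2+b_n^2) = (1/(2*pi)) ∫_{-2*pi}^{2*pi} h(t)^2 dt = 128*pi**2/3.
Subtract a_0^2/2 = 32*pi**2: Σ (a_n^2+b_n^2) = 32*pi**2/3.

32*pi**2/3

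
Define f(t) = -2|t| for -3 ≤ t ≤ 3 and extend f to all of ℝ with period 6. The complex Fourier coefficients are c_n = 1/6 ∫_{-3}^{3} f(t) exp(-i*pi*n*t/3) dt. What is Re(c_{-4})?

Since f is real-valued, Re(c_{-4}) = 1/6 ∫_{-3}^{3} f(t) cos(-4*pi*t/3) dt = a_{4}/2.
f is even and cos(-4*pi*t/3) is even, so the integrand is even: ∫_{-3}^{3} f(t) cos(-4*pi*t/3) dt = 2∫_0^{3} f(t) cos(-4*pi*t/3) dt.
Integrating by parts (boundary term plus one more integral), an antiderivative of (-2*t) cos(-4*pi*t/3) is -3*t*sin(4*pi*t/3)/(2*pi) - 9*cos(4*pi*t/3)/(8*pi**2); evaluating from 0 to 3: ∫_{0}^{3} (-2*t) cos(-4*pi*t/3) dt = (-9/(8*pi**2)) - (-9/(8*pi**2)) = 0.
So ∫_{-3}^{3} f(t) cos(-4*pi*t/3) dt = 0.
Hence Re(c_{-4}) = (1/6)·(0) = 0.

0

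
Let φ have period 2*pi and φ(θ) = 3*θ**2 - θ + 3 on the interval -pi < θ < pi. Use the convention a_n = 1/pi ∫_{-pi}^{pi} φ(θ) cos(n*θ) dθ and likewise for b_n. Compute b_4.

1/2

b_4 = 1/pi ∫_{-pi}^{pi} φ(θ) sin(4*θ) dθ.
Integrating by parts twice (tabular method), an antiderivative of (3*θ**2 - θ + 3) sin(4*θ) is -3*θ**2*cos(4*θ)/4 + 3*θ*sin(4*θ)/8 + θ*cos(4*θ)/4 - sin(4*θ)/16 - 21*cos(4*θ)/32; evaluating from -pi to pi: ∫_{-pi}^{pi} (3*θ**2 - θ + 3) sin(4*θ) dθ = (-3*pi**2/4 - 21/32 + pi/4) - (-3*pi**2/4 - pi/4 - 21/32) = pi/2.
Hence b_4 = (1/pi)·(pi/2) = 1/2.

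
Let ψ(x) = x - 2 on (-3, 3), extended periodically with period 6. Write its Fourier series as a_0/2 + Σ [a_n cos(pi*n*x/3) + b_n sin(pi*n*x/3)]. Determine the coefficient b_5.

6/(5*pi)

b_5 = 1/3 ∫_{-3}^{3} ψ(x) sin(5*pi*x/3) dx.
Integrating by parts (boundary term plus one more integral), an antiderivative of (x - 2) sin(5*pi*x/3) is -3*x*cos(5*pi*x/3)/(5*pi) + 9*sin(5*pi*x/3)/(25*pi**2) + 6*cos(5*pi*x/3)/(5*pi); evaluating from -3 to 3: ∫_{-3}^{3} (x - 2) sin(5*pi*x/3) dx = (3/(5*pi)) - (-3/pi) = 18/(5*pi).
Hence b_5 = (1/3)·(18/(5*pi)) = 6/(5*pi).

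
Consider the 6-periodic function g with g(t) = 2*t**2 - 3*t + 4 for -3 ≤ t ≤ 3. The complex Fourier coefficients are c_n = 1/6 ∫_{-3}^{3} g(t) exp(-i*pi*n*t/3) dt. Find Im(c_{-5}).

Since g is real-valued, Im(c_{-5}) = -1/6 ∫_{-3}^{3} g(t) sin(-5*pi*t/3) dt = b_{5}/2.
Integrating by parts twice (tabular method), an antiderivative of (2*t**2 - 3*t + 4) sin(-5*pi*t/3) is 6*t**2*cos(5*pi*t/3)/(5*pi) - 36*t*sin(5*pi*t/3)/(25*pi**2) - 9*t*cos(5*pi*t/3)/(5*pi) + 27*sin(5*pi*t/3)/(25*pi**2) - 108*cos(5*pi*t/3)/(125*pi**3) + 12*cos(5*pi*t/3)/(5*pi); evaluating from -3 to 3: ∫_{-3}^{3} (2*t**2 - 3*t + 4) sin(-5*pi*t/3) dt = (3*(36 - 325*pi**2)/(125*pi**3)) - (3*(36 - 775*pi**2)/(125*pi**3)) = 54/(5*pi).
Hence Im(c_{-5}) = (-1/6)·(54/(5*pi)) = -9/(5*pi).

-9/(5*pi)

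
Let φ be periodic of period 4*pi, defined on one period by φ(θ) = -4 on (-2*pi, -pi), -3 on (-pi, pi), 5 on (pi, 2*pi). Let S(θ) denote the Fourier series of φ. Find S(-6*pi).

θ = -6*pi differs from θ = -2*pi by -1 full period(s), and the series is 4*pi-periodic.
At θ = -2*pi the one-sided limits are φ(-2*pi^-) = 5 and φ(-2*pi^+) = -4.
By Dirichlet's theorem the series converges to their average, [(5) + (-4)]/2 = 1/2.

1/2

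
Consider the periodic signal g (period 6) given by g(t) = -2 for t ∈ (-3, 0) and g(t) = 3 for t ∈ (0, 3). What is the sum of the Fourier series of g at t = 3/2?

3

g is continuous at t = 3/2 with value 3, so the series converges to 3 there.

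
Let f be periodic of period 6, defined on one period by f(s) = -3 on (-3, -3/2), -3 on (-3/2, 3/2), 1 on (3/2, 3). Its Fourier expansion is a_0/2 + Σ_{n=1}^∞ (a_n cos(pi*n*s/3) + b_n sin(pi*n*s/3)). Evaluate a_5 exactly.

-4/(5*pi)

a_5 = 1/3 ∫_{-3}^{3} f(s) cos(5*pi*s/3) ds.
Split the integral at the breakpoints.
Directly, an antiderivative of (-3) cos(5*pi*s/3) is -9*sin(5*pi*s/3)/(5*pi); evaluating from -3 to -3/2: ∫_{-3}^{-3/2} (-3) cos(5*pi*s/3) ds = (9/(5*pi)) - (0) = 9/(5*pi).
Directly, an antiderivative of (-3) cos(5*pi*s/3) is -9*sin(5*pi*s/3)/(5*pi); evaluating from -3/2 to 3/2: ∫_{-3/2}^{3/2} (-3) cos(5*pi*s/3) ds = (-9/(5*pi)) - (9/(5*pi)) = -18/(5*pi).
Directly, an antiderivative of (1) cos(5*pi*s/3) is 3*sin(5*pi*s/3)/(5*pi); evaluating from 3/2 to 3: ∫_{3/2}^{3} (1) cos(5*pi*s/3) ds = (0) - (3/(5*pi)) = -3/(5*pi).
Summing the pieces and multiplying by (1/3) gives a_5 = -4/(5*pi).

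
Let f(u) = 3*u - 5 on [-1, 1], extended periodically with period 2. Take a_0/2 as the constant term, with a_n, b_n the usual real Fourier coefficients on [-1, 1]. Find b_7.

6/(7*pi)

b_7 = ∫_{-1}^{1} f(u) sin(7*pi*u) du.
Integrating by parts (boundary term plus one more integral), an antiderivative of (3*u - 5) sin(7*pi*u) is -3*u*cos(7*pi*u)/(7*pi) + 3*sin(7*pi*u)/(49*pi**2) + 5*cos(7*pi*u)/(7*pi); evaluating from -1 to 1: ∫_{-1}^{1} (3*u - 5) sin(7*pi*u) du = (-2/(7*pi)) - (-8/(7*pi)) = 6/(7*pi).
Hence b_7 = 6/(7*pi).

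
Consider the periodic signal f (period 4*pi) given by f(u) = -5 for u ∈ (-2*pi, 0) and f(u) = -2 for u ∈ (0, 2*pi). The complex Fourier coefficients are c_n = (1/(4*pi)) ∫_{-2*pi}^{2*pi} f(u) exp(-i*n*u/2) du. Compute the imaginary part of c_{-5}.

3/(5*pi)

Since f is real-valued, Im(c_{-5}) = -(1/(4*pi)) ∫_{-2*pi}^{2*pi} f(u) sin(-5*u/2) du = b_{5}/2.
Split the integral at the breakpoints.
Directly, an antiderivative of (-5) sin(-5*u/2) is -2*cos(5*u/2); evaluating from -2*pi to 0: ∫_{-2*pi}^{0} (-5) sin(-5*u/2) du = (-2) - (2) = -4.
Directly, an antiderivative of (-2) sin(-5*u/2) is -4*cos(5*u/2)/5; evaluating from 0 to 2*pi: ∫_{0}^{2*pi} (-2) sin(-5*u/2) du = (4/5) - (-4/5) = 8/5.
So ∫_{-2*pi}^{2*pi} f(u) sin(-5*u/2) du = -12/5.
Hence Im(c_{-5}) = (-1/(4*pi))·(-12/5) = 3/(5*pi).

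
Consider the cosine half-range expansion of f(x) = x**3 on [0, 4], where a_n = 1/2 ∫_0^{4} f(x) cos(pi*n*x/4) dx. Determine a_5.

a_5 = 1/2 ∫_0^{4} (x**3) cos(5*pi*x/4) dx.
Integrating by parts three times (tabular method), an antiderivative of (x**3) cos(5*pi*x/4) is 4*x**3*sin(5*pi*x/4)/(5*pi) + 48*x**2*cos(5*pi*x/4)/(25*pi**2) - 384*x*sin(5*pi*x/4)/(125*pi**3) - 1536*cos(5*pi*x/4)/(625*pi**4); evaluating from 0 to 4: ∫_{0}^{4} (x**3) cos(5*pi*x/4) dx = (768*(2 - 25*pi**2)/(625*pi**4)) - (-1536/(625*pi**4)) = 768*(4 - 25*pi**2)/(625*pi**4).
Hence a_5 = (1/2)·(768*(4 - 25*pi**2)/(625*pi**4)) = 384*(4 - 25*pi**2)/(625*pi**4).

384*(4 - 25*pi**2)/(625*pi**4)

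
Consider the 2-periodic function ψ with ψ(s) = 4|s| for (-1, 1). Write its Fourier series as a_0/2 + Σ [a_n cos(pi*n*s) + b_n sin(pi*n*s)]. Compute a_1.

a_1 = ∫_{-1}^{1} ψ(s) cos(pi*s) ds.
ψ is even and cos(pi*s) is even, so the integrand is even and a_1 = 2 ∫_0^{1} ψ(s) cos(pi*s) ds.
Integrating by parts (boundary term plus one more integral), an antiderivative of (4*s) cos(pi*s) is 4*s*sin(pi*s)/pi + 4*cos(pi*s)/pi**2; evaluating from 0 to 1: ∫_{0}^{1} (4*s) cos(pi*s) ds = (-4/pi**2) - (4/pi**2) = -8/pi**2.
Hence a_1 = 2·(-8/pi**2) = -16/pi**2.

-16/pi**2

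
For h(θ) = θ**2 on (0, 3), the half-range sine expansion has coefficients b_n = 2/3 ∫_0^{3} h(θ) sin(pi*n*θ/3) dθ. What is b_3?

-8/(3*pi**3) + 6/pi

b_3 = 2/3 ∫_0^{3} (θ**2) sin(pi*θ) dθ.
Integrating by parts twice (tabular method), an antiderivative of (θ**2) sin(pi*θ) is -θ**2*cos(pi*θ)/pi + 2*θ*sin(pi*θ)/pi**2 + 2*cos(pi*θ)/pi**3; evaluating from 0 to 3: ∫_{0}^{3} (θ**2) sin(pi*θ) dθ = (-2/pi**3 + 9/pi) - (2/pi**3) = -4/pi**3 + 9/pi.
Hence b_3 = (2/3)·(-4/pi**3 + 9/pi) = -8/(3*pi**3) + 6/pi.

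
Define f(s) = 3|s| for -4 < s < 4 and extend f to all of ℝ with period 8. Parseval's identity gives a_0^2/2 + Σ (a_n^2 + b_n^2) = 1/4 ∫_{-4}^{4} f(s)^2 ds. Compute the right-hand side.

1/4 ∫_{-4}^{4} f(s)^2 ds = 1/4 · (384) = 96.

96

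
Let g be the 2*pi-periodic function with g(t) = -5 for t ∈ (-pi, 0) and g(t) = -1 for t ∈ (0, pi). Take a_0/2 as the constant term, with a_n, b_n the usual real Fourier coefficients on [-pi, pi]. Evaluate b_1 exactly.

b_1 = 1/pi ∫_{-pi}^{pi} g(t) sin(t) dt.
Split the integral at the breakpoints.
Directly, an antiderivative of (-5) sin(t) is 5*cos(t); evaluating from -pi to 0: ∫_{-pi}^{0} (-5) sin(t) dt = (5) - (-5) = 10.
Directly, an antiderivative of (-1) sin(t) is cos(t); evaluating from 0 to pi: ∫_{0}^{pi} (-1) sin(t) dt = (-1) - (1) = -2.
Summing the pieces and multiplying by (1/pi) gives b_1 = 8/pi.

8/pi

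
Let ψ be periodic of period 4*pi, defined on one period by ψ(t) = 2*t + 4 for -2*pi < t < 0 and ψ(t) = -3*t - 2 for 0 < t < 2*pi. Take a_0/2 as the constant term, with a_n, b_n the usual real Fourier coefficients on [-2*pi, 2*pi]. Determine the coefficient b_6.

1/3

b_6 = (1/(2*pi)) ∫_{-2*pi}^{2*pi} ψ(t) sin(3*t) dt.
Split the integral at the breakpoints.
Integrating by parts (boundary term plus one more integral), an antiderivative of (2*t + 4) sin(3*t) is -2*t*cos(3*t)/3 + 2*sin(3*t)/9 - 4*cos(3*t)/3; evaluating from -2*pi to 0: ∫_{-2*pi}^{0} (2*t + 4) sin(3*t) dt = (-4/3) - (-4/3 + 4*pi/3) = -4*pi/3.
Integrating by parts (boundary term plus one more integral), an antiderivative of (-3*t - 2) sin(3*t) is t*cos(3*t) - sin(3*t)/3 + 2*cos(3*t)/3; evaluating from 0 to 2*pi: ∫_{0}^{2*pi} (-3*t - 2) sin(3*t) dt = (2/3 + 2*pi) - (2/3) = 2*pi.
Summing the pieces and multiplying by (1/(2*pi)) gives b_6 = 1/3.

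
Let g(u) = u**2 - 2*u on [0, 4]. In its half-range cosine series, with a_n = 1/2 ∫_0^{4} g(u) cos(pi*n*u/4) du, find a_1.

-32/pi**2

a_1 = 1/2 ∫_0^{4} (u**2 - 2*u) cos(pi*u/4) du.
Integrating by parts twice (tabular method), an antiderivative of (u**2 - 2*u) cos(pi*u/4) is 4*u**2*sin(pi*u/4)/pi - 8*u*sin(pi*u/4)/pi + 32*u*cos(pi*u/4)/pi**2 - 128*sin(pi*u/4)/pi**3 - 32*cos(pi*u/4)/pi**2; evaluating from 0 to 4: ∫_{0}^{4} (u**2 - 2*u) cos(pi*u/4) du = (-96/pi**2) - (-32/pi**2) = -64/pi**2.
Hence a_1 = (1/2)·(-64/pi**2) = -32/pi**2.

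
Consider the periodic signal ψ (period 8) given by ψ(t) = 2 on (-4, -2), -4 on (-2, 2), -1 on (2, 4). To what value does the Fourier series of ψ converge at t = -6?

-5/2

t = -6 differs from t = 2 by -1 full period(s), and the series is 8-periodic.
At t = 2 the one-sided limits are ψ(2^-) = -4 and ψ(2^+) = -1.
By Dirichlet's theorem the series converges to their average, [(-4) + (-1)]/2 = -5/2.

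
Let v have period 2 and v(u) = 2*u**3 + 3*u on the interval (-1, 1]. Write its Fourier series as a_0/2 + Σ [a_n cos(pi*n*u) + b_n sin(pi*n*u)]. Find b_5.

-24/(125*pi**3) + 2/pi

b_5 = ∫_{-1}^{1} v(u) sin(5*pi*u) du.
v is odd and sin(5*pi*u) is odd, so the integrand is even and b_5 = 2 ∫_0^{1} v(u) sin(5*pi*u) du.
Integrating by parts three times (tabular method), an antiderivative of (2*u**3 + 3*u) sin(5*pi*u) is -2*u**3*cos(5*pi*u)/(5*pi) + 6*u**2*sin(5*pi*u)/(25*pi**2) - 3*u*cos(5*pi*u)/(5*pi) + 12*u*cos(5*pi*u)/(125*pi**3) - 12*sin(5*pi*u)/(625*pi**4) + 3*sin(5*pi*u)/(25*pi**2); evaluating from 0 to 1: ∫_{0}^{1} (2*u**3 + 3*u) sin(5*pi*u) du = ((-12/125 + pi**2)/pi**3) - (0) = (-12/125 + pi**2)/pi**3.
Hence b_5 = 2·((-12/125 + pi**2)/pi**3) = -24/(125*pi**3) + 2/pi.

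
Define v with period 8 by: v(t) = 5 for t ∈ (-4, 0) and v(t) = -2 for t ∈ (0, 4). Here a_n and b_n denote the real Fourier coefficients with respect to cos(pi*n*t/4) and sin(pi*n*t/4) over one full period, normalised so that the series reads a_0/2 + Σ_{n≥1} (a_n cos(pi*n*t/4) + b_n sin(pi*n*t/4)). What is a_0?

3

a_0 = 1/4 ∫_{-4}^{4} v(t) dt = 1/4 · (12) = 3.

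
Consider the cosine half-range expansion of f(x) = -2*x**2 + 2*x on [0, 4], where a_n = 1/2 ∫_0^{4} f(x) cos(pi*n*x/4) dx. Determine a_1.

a_1 = 1/2 ∫_0^{4} (-2*x**2 + 2*x) cos(pi*x/4) dx.
Integrating by parts twice (tabular method), an antiderivative of (-2*x**2 + 2*x) cos(pi*x/4) is -8*x**2*sin(pi*x/4)/pi + 8*x*sin(pi*x/4)/pi - 64*x*cos(pi*x/4)/pi**2 + 256*sin(pi*x/4)/pi**3 + 32*cos(pi*x/4)/pi**2; evaluating from 0 to 4: ∫_{0}^{4} (-2*x**2 + 2*x) cos(pi*x/4) dx = (224/pi**2) - (32/pi**2) = 192/pi**2.
Hence a_1 = (1/2)·(192/pi**2) = 96/pi**2.

96/pi**2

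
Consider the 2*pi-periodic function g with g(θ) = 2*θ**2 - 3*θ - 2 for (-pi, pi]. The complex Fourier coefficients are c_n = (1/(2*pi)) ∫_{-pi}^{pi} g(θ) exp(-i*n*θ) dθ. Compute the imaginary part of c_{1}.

3

Since g is real-valued, Im(c_{1}) = -(1/(2*pi)) ∫_{-pi}^{pi} g(θ) sin(θ) dθ = -b_{1}/2.
Integrating by parts twice (tabular method), an antiderivative of (2*θ**2 - 3*θ - 2) sin(θ) is -2*θ**2*cos(θ) + 4*θ*sin(θ) + 3*θ*cos(θ) - 3*sin(θ) + 6*cos(θ); evaluating from -pi to pi: ∫_{-pi}^{pi} (2*θ**2 - 3*θ - 2) sin(θ) dθ = (-3*pi - 6 + 2*pi**2) - (-6 + 3*pi + 2*pi**2) = -6*pi.
Hence Im(c_{1}) = (-1/(2*pi))·(-6*pi) = 3.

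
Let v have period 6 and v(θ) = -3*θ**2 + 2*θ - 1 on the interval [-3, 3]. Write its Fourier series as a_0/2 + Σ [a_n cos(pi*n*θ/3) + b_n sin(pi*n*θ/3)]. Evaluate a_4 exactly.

a_4 = 1/3 ∫_{-3}^{3} v(θ) cos(4*pi*θ/3) dθ.
Integrating by parts twice (tabular method), an antiderivative of (-3*θ**2 + 2*θ - 1) cos(4*pi*θ/3) is -9*θ**2*sin(4*pi*θ/3)/(4*pi) + 3*θ*sin(4*pi*θ/3)/(2*pi) - 27*θ*cos(4*pi*θ/3)/(8*pi**2) - 3*sin(4*pi*θ/3)/(4*pi) + 81*sin(4*pi*θ/3)/(32*pi**3) + 9*cos(4*pi*θ/3)/(8*pi**2); evaluating from -3 to 3: ∫_{-3}^{3} (-3*θ**2 + 2*θ - 1) cos(4*pi*θ/3) dθ = (-9/pi**2) - (45/(4*pi**2)) = -81/(4*pi**2).
Hence a_4 = (1/3)·(-81/(4*pi**2)) = -27/(4*pi**2).

-27/(4*pi**2)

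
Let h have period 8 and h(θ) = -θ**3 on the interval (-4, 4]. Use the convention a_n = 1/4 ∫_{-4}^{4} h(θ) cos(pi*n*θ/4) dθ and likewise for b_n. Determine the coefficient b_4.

-12/pi**3 + 32/pi

b_4 = 1/4 ∫_{-4}^{4} h(θ) sin(pi*θ) dθ.
h is odd and sin(pi*θ) is odd, so the integrand is even and b_4 = 1/2 ∫_0^{4} h(θ) sin(pi*θ) dθ.
Integrating by parts three times (tabular method), an antiderivative of (-θ**3) sin(pi*θ) is θ**3*cos(pi*θ)/pi - 3*θ**2*sin(pi*θ)/pi**2 - 6*θ*cos(pi*θ)/pi**3 + 6*sin(pi*θ)/pi**4; evaluating from 0 to 4: ∫_{0}^{4} (-θ**3) sin(pi*θ) dθ = (-24/pi**3 + 64/pi) - (0) = -24/pi**3 + 64/pi.
Hence b_4 = (1/2)·(-24/pi**3 + 64/pi) = -12/pi**3 + 32/pi.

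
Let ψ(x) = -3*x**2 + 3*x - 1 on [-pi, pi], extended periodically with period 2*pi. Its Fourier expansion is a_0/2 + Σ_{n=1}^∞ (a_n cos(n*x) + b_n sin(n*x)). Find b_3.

2

b_3 = 1/pi ∫_{-pi}^{pi} ψ(x) sin(3*x) dx.
Integrating by parts twice (tabular method), an antiderivative of (-3*x**2 + 3*x - 1) sin(3*x) is x**2*cos(3*x) - 2*x*sin(3*x)/3 - x*cos(3*x) + sin(3*x)/3 + cos(3*x)/9; evaluating from -pi to pi: ∫_{-pi}^{pi} (-3*x**2 + 3*x - 1) sin(3*x) dx = (-pi**2 - 1/9 + pi) - (-pi**2 - pi - 1/9) = 2*pi.
Hence b_3 = (1/pi)·(2*pi) = 2.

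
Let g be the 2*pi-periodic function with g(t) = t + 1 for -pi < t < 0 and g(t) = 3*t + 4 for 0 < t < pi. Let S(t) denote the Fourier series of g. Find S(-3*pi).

5/2 + pi

t = -3*pi differs from t = pi by -2 full period(s), and the series is 2*pi-periodic.
At t = pi the one-sided limits are g(pi^-) = 4 + 3*pi and g(pi^+) = 1 - pi.
By Dirichlet's theorem the series converges to their average, [(4 + 3*pi) + (1 - pi)]/2 = 5/2 + pi.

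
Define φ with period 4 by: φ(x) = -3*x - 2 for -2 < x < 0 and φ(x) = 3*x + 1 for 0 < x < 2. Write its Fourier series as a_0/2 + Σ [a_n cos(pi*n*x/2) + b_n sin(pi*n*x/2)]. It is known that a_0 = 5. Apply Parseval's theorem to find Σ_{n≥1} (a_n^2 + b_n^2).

21/2

Parseval: a_0^2/2 + Σ_{n≥1} (a_n^2+b_n^2) = 1/2 ∫_{-2}^{2} φ(x)^2 dx = 23.
Subtract a_0^2/2 = 25/2: Σ (a_n^2+b_n^2) = 21/2.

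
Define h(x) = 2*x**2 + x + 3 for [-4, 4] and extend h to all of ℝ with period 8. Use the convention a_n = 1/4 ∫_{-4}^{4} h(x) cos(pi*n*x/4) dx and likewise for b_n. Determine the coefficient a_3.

-128/(9*pi**2)

a_3 = 1/4 ∫_{-4}^{4} h(x) cos(3*pi*x/4) dx.
Integrating by parts twice (tabular method), an antiderivative of (2*x**2 + x + 3) cos(3*pi*x/4) is 8*x**2*sin(3*pi*x/4)/(3*pi) + 4*x*sin(3*pi*x/4)/(3*pi) + 64*x*cos(3*pi*x/4)/(9*pi**2) - 256*sin(3*pi*x/4)/(27*pi**3) + 4*sin(3*pi*x/4)/pi + 16*cos(3*pi*x/4)/(9*pi**2); evaluating from -4 to 4: ∫_{-4}^{4} (2*x**2 + x + 3) cos(3*pi*x/4) dx = (-272/(9*pi**2)) - (80/(3*pi**2)) = -512/(9*pi**2).
Hence a_3 = (1/4)·(-512/(9*pi**2)) = -128/(9*pi**2).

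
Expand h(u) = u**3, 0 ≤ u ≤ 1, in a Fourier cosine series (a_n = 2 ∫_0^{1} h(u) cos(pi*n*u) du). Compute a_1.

6*(4 - pi**2)/pi**4

a_1 = 2 ∫_0^{1} (u**3) cos(pi*u) du.
Integrating by parts three times (tabular method), an antiderivative of (u**3) cos(pi*u) is u**3*sin(pi*u)/pi + 3*u**2*cos(pi*u)/pi**2 - 6*u*sin(pi*u)/pi**3 - 6*cos(pi*u)/pi**4; evaluating from 0 to 1: ∫_{0}^{1} (u**3) cos(pi*u) du = (3*(2 - pi**2)/pi**4) - (-6/pi**4) = 3*(4 - pi**2)/pi**4.
Hence a_1 = 2·(3*(4 - pi**2)/pi**4) = 6*(4 - pi**2)/pi**4.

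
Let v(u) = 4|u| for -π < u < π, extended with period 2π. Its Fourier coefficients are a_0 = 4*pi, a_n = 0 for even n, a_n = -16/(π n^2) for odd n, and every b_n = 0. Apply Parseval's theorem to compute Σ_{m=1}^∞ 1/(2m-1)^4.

pi**4/96

Parseval: a_0^2/2 + Σ a_n^2 = (1/π) ∫_{-π}^{π} v(u)^2 du = 32*pi**2/3.
Subtract a_0^2/2 = 8*pi**2: Σ a_n^2 = 8*pi**2/3.
Only odd n contribute, with a_n^2 = 256/(π^2 n^4), so Σ_{m≥1} 1/(2m-1)^4 = π^2·(8*pi**2/3)/256 = pi**4/96.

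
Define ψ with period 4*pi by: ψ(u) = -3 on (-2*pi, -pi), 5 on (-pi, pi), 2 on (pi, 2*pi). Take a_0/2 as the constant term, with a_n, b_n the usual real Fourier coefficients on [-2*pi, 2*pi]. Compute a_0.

a_0 = (1/(2*pi)) ∫_{-2*pi}^{2*pi} ψ(u) du = (1/(2*pi)) · (9*pi) = 9/2.

9/2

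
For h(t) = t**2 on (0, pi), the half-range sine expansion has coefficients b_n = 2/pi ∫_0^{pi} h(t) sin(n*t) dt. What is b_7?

b_7 = 2/pi ∫_0^{pi} (t**2) sin(7*t) dt.
Integrating by parts twice (tabular method), an antiderivative of (t**2) sin(7*t) is -t**2*cos(7*t)/7 + 2*t*sin(7*t)/49 + 2*cos(7*t)/343; evaluating from 0 to pi: ∫_{0}^{pi} (t**2) sin(7*t) dt = (-2/343 + pi**2/7) - (2/343) = -4/343 + pi**2/7.
Hence b_7 = (2/pi)·(-4/343 + pi**2/7) = 2*(-4 + 49*pi**2)/(343*pi).

2*(-4 + 49*pi**2)/(343*pi)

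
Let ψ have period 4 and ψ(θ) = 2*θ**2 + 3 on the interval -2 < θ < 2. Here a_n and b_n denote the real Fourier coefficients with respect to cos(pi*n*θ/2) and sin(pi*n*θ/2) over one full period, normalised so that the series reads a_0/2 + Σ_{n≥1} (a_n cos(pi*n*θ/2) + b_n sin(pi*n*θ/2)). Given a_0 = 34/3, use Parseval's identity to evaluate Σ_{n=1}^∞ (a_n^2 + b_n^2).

512/45

Parseval: a_0^2/2 + Σ_{n≥1} (a_n^2+b_n^2) = 1/2 ∫_{-2}^{2} ψ(θ)^2 dθ = 378/5.
Subtract a_0^2/2 = 578/9: Σ (a_n^2+b_n^2) = 512/45.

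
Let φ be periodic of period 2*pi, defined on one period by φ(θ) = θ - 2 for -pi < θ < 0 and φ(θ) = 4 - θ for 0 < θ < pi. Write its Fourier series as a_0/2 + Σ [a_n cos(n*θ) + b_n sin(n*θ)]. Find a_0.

a_0 = 1/pi ∫_{-pi}^{pi} φ(θ) dθ = 1/pi · (pi*(2 - pi)) = 2 - pi.

2 - pi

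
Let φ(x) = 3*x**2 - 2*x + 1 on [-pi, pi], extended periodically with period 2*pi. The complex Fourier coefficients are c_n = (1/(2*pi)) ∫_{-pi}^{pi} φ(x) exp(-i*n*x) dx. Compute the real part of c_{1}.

-6

Since φ is real-valued, Re(c_{1}) = (1/(2*pi)) ∫_{-pi}^{pi} φ(x) cos(x) dx = a_{1}/2.
Integrating by parts twice (tabular method), an antiderivative of (3*x**2 - 2*x + 1) cos(x) is 3*x**2*sin(x) - 2*x*sin(x) + 6*x*cos(x) - 5*sin(x) - 2*cos(x); evaluating from -pi to pi: ∫_{-pi}^{pi} (3*x**2 - 2*x + 1) cos(x) dx = (2 - 6*pi) - (2 + 6*pi) = -12*pi.
Hence Re(c_{1}) = (1/(2*pi))·(-12*pi) = -6.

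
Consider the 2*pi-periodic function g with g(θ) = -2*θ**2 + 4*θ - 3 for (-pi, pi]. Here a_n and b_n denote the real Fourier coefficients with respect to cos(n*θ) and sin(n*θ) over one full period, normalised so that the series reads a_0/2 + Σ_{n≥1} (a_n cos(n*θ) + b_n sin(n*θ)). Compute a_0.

a_0 = 1/pi ∫_{-pi}^{pi} g(θ) dθ = 1/pi · (-4*pi**3/3 - 6*pi) = -4*pi**2/3 - 6.

-4*pi**2/3 - 6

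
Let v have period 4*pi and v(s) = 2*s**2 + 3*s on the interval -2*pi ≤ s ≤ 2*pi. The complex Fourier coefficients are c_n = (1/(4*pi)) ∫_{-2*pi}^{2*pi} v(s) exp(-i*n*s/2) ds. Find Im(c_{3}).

-2

Since v is real-valued, Im(c_{3}) = -(1/(4*pi)) ∫_{-2*pi}^{2*pi} v(s) sin(3*s/2) ds = -b_{3}/2.
Integrating by parts twice (tabular method), an antiderivative of (2*s**2 + 3*s) sin(3*s/2) is -4*s**2*cos(3*s/2)/3 + 16*s*sin(3*s/2)/9 - 2*s*cos(3*s/2) + 4*sin(3*s/2)/3 + 32*cos(3*s/2)/27; evaluating from -2*pi to 2*pi: ∫_{-2*pi}^{2*pi} (2*s**2 + 3*s) sin(3*s/2) ds = (-32/27 + 4*pi + 16*pi**2/3) - (-4*pi - 32/27 + 16*pi**2/3) = 8*pi.
Hence Im(c_{3}) = (-1/(4*pi))·(8*pi) = -2.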